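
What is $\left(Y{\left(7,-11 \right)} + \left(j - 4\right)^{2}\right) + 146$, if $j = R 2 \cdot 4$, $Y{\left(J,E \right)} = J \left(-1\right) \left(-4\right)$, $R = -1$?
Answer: $318$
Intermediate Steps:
$Y{\left(J,E \right)} = 4 J$ ($Y{\left(J,E \right)} = - J \left(-4\right) = 4 J$)
$j = -8$ ($j = \left(-1\right) 2 \cdot 4 = \left(-2\right) 4 = -8$)
$\left(Y{\left(7,-11 \right)} + \left(j - 4\right)^{2}\right) + 146 = \left(4 \cdot 7 + \left(-8 - 4\right)^{2}\right) + 146 = \left(28 + \left(-12\right)^{2}\right) + 146 = \left(28 + 144\right) + 146 = 172 + 146 = 318$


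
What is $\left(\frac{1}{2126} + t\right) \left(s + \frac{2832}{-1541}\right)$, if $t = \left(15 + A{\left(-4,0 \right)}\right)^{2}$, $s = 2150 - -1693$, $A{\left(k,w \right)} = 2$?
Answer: $\frac{3636864314865}{3276166} \approx 1.1101 \cdot 10^{6}$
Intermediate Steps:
$s = 3843$ ($s = 2150 + 1693 = 3843$)
$t = 289$ ($t = \left(15 + 2\right)^{2} = 17^{2} = 289$)
$\left(\frac{1}{2126} + t\right) \left(s + \frac{2832}{-1541}\right) = \left(\frac{1}{2126} + 289\right) \left(3843 + \frac{2832}{-1541}\right) = \left(\frac{1}{2126} + 289\right) \left(3843 + 2832 \left(- \frac{1}{1541}\right)\right) = \frac{614415 \left(3843 - \frac{2832}{1541}\right)}{2126} = \frac{614415}{2126} \cdot \frac{5919231}{1541} = \frac{3636864314865}{3276166}$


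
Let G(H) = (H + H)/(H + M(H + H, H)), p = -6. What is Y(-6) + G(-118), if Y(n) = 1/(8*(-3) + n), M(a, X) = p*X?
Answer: -13/30 ≈ -0.43333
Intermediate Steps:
M(a, X) = -6*X
Y(n) = 1/(-24 + n)
G(H) = -⅖ (G(H) = (H + H)/(H - 6*H) = (2*H)/((-5*H)) = (2*H)*(-1/(5*H)) = -⅖)
Y(-6) + G(-118) = 1/(-24 - 6) - ⅖ = 1/(-30) - ⅖ = -1/30 - ⅖ = -13/30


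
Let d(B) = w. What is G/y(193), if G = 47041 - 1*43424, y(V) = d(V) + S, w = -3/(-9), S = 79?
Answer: 10851/238 ≈ 45.592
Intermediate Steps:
w = ⅓ (w = -3*(-⅑) = ⅓ ≈ 0.33333)
d(B) = ⅓
y(V) = 238/3 (y(V) = ⅓ + 79 = 238/3)
G = 3617 (G = 47041 - 43424 = 3617)
G/y(193) = 3617/(238/3) = 3617*(3/238) = 10851/238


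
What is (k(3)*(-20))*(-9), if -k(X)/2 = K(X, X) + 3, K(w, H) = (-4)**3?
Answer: 21960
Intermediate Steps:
K(w, H) = -64
k(X) = 122 (k(X) = -2*(-64 + 3) = -2*(-61) = 122)
(k(3)*(-20))*(-9) = (122*(-20))*(-9) = -2440*(-9) = 21960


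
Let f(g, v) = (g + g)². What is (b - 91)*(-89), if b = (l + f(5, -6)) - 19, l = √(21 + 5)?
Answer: 890 - 89*√26 ≈ 436.19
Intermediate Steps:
f(g, v) = 4*g² (f(g, v) = (2*g)² = 4*g²)
l = √26 ≈ 5.0990
b = 81 + √26 (b = (√26 + 4*5²) - 19 = (√26 + 4*25) - 19 = (√26 + 100) - 19 = (100 + √26) - 19 = 81 + √26 ≈ 86.099)
(b - 91)*(-89) = ((81 + √26) - 91)*(-89) = (-10 + √26)*(-89) = 890 - 89*√26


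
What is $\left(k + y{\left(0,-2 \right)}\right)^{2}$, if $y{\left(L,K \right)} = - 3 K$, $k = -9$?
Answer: $9$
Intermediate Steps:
$\left(k + y{\left(0,-2 \right)}\right)^{2} = \left(-9 - -6\right)^{2} = \left(-9 + 6\right)^{2} = \left(-3\right)^{2} = 9$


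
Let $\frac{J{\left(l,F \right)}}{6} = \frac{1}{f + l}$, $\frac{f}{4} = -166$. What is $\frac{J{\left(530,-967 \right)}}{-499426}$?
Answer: $\frac{3}{33461542} \approx 8.9655 \cdot 10^{-8}$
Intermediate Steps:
$f = -664$ ($f = 4 \left(-166\right) = -664$)
$J{\left(l,F \right)} = \frac{6}{-664 + l}$
$\frac{J{\left(530,-967 \right)}}{-499426} = \frac{6 \frac{1}{-664 + 530}}{-499426} = \frac{6}{-134} \left(- \frac{1}{499426}\right) = 6 \left(- \frac{1}{134}\right) \left(- \frac{1}{499426}\right) = \left(- \frac{3}{67}\right) \left(- \frac{1}{499426}\right) = \frac{3}{33461542}$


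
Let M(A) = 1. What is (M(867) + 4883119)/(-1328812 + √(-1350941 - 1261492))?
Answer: -589886223040/160522176707 - 443920*I*√2612433/160522176707 ≈ -3.6748 - 0.0044698*I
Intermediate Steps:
(M(867) + 4883119)/(-1328812 + √(-1350941 - 1261492)) = (1 + 4883119)/(-1328812 + √(-1350941 - 1261492)) = 4883120/(-1328812 + √(-2612433)) = 4883120/(-1328812 + I*√2612433)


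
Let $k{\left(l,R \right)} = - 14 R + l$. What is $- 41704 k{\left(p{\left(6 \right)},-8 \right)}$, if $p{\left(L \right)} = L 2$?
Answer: $-5171296$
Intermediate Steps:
$p{\left(L \right)} = 2 L$
$k{\left(l,R \right)} = l - 14 R$
$- 41704 k{\left(p{\left(6 \right)},-8 \right)} = - 41704 \left(2 \cdot 6 - -112\right) = - 41704 \left(12 + 112\right) = \left(-41704\right) 124 = -5171296$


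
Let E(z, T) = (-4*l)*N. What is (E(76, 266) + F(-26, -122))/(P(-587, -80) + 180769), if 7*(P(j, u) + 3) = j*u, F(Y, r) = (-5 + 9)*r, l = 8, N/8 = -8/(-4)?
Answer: -3500/656161 ≈ -0.0053341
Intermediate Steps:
N = 16 (N = 8*(-8/(-4)) = 8*(-8*(-1/4)) = 8*2 = 16)
F(Y, r) = 4*r
E(z, T) = -512 (E(z, T) = -4*8*16 = -32*16 = -512)
P(j, u) = -3 + j*u/7 (P(j, u) = -3 + (j*u)/7 = -3 + j*u/7)
(E(76, 266) + F(-26, -122))/(P(-587, -80) + 180769) = (-512 + 4*(-122))/((-3 + (1/7)*(-587)*(-80)) + 180769) = (-512 - 488)/((-3 + 46960/7) + 180769) = -1000/(46939/7 + 180769) = -1000/1312322/7 = -1000*7/1312322 = -3500/656161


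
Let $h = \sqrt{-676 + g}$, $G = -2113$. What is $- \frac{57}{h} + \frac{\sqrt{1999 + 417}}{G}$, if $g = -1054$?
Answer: $- \frac{4 \sqrt{151}}{2113} + \frac{57 i \sqrt{1730}}{1730} \approx -0.023262 + 1.3704 i$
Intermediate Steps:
$h = i \sqrt{1730}$ ($h = \sqrt{-676 - 1054} = \sqrt{-1730} = i \sqrt{1730} \approx 41.593 i$)
$- \frac{57}{h} + \frac{\sqrt{1999 + 417}}{G} = - \frac{57}{i \sqrt{1730}} + \frac{\sqrt{1999 + 417}}{-2113} = - 57 \left(- \frac{i \sqrt{1730}}{1730}\right) + \sqrt{2416} \left(- \frac{1}{2113}\right) = \frac{57 i \sqrt{1730}}{1730} + 4 \sqrt{151} \left(- \frac{1}{2113}\right) = \frac{57 i \sqrt{1730}}{1730} - \frac{4 \sqrt{151}}{2113} = - \frac{4 \sqrt{151}}{2113} + \frac{57 i \sqrt{1730}}{1730}$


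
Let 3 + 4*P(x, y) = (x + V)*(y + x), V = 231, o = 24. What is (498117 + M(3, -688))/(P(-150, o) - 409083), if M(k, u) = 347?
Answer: -1993856/1646541 ≈ -1.2109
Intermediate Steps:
P(x, y) = -3/4 + (231 + x)*(x + y)/4 (P(x, y) = -3/4 + ((x + 231)*(y + x))/4 = -3/4 + ((231 + x)*(x + y))/4 = -3/4 + (231 + x)*(x + y)/4)
(498117 + M(3, -688))/(P(-150, o) - 409083) = (498117 + 347)/((-3/4 + (1/4)*(-150)**2 + (231/4)*(-150) + (231/4)*24 + (1/4)*(-150)*24) - 409083) = 498464/((-3/4 + (1/4)*22500 - 17325/2 + 1386 - 900) - 409083) = 498464/((-3/4 + 5625 - 17325/2 + 1386 - 900) - 409083) = 498464/(-10209/4 - 409083) = 498464/(-1646541/4) = 498464*(-4/1646541) = -1993856/1646541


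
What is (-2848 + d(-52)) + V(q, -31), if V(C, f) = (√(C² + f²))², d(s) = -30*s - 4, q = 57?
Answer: 2918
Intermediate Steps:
d(s) = -4 - 30*s
V(C, f) = C² + f²
(-2848 + d(-52)) + V(q, -31) = (-2848 + (-4 - 30*(-52))) + (57² + (-31)²) = (-2848 + (-4 + 1560)) + (3249 + 961) = (-2848 + 1556) + 4210 = -1292 + 4210 = 2918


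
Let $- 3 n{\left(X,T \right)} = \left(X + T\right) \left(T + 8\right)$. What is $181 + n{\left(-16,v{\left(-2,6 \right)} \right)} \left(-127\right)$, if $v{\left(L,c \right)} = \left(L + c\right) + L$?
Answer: $- \frac{17237}{3} \approx -5745.7$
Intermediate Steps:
$v{\left(L,c \right)} = c + 2 L$
$n{\left(X,T \right)} = - \frac{\left(8 + T\right) \left(T + X\right)}{3}$ ($n{\left(X,T \right)} = - \frac{\left(X + T\right) \left(T + 8\right)}{3} = - \frac{\left(T + X\right) \left(8 + T\right)}{3} = - \frac{\left(8 + T\right) \left(T + X\right)}{3}$)
$181 + n{\left(-16,v{\left(-2,6 \right)} \right)} \left(-127\right) = 181 + \left(- \frac{8 \left(6 + 2 \left(-2\right)\right)}{3} - - \frac{128}{3} - \frac{\left(6 + 2 \left(-2\right)\right)^{2}}{3} - \frac{1}{3} \left(6 + 2 \left(-2\right)\right) \left(-16\right)\right) \left(-127\right) = 181 + \left(- \frac{8 \left(6 - 4\right)}{3} + \frac{128}{3} - \frac{\left(6 - 4\right)^{2}}{3} - \frac{1}{3} \left(6 - 4\right) \left(-16\right)\right) \left(-127\right) = 181 + \left(\left(- \frac{8}{3}\right) 2 + \frac{128}{3} - \frac{2^{2}}{3} - \frac{2}{3} \left(-16\right)\right) \left(-127\right) = 181 + \left(- \frac{16}{3} + \frac{128}{3} - \frac{4}{3} + \frac{32}{3}\right) \left(-127\right) = 181 + \frac{140}{3} \left(-127\right) = 181 - \frac{17780}{3} = - \frac{17237}{3}$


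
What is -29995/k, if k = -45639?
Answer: 29995/45639 ≈ 0.65722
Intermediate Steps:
-29995/k = -29995/(-45639) = -29995*(-1/45639) = 29995/45639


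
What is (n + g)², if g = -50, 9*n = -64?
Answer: 264196/81 ≈ 3261.7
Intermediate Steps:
n = -64/9 (n = (⅑)*(-64) = -64/9 ≈ -7.1111)
(n + g)² = (-64/9 - 50)² = (-514/9)² = 264196/81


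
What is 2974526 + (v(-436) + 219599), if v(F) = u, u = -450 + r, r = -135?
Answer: 3193540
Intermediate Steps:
u = -585 (u = -450 - 135 = -585)
v(F) = -585
2974526 + (v(-436) + 219599) = 2974526 + (-585 + 219599) = 2974526 + 219014 = 3193540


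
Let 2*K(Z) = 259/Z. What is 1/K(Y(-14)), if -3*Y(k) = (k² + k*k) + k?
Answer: -36/37 ≈ -0.97297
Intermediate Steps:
Y(k) = -2*k²/3 - k/3 (Y(k) = -((k² + k*k) + k)/3 = -((k² + k²) + k)/3 = -(2*k² + k)/3 = -(k + 2*k²)/3 = -2*k²/3 - k/3)
K(Z) = 259/(2*Z) (K(Z) = (259/Z)/2 = 259/(2*Z))
1/K(Y(-14)) = 1/(259/(2*((-⅓*(-14)*(1 + 2*(-14)))))) = 1/(259/(2*((-⅓*(-14)*(1 - 28))))) = 1/(259/(2*((-⅓*(-14)*(-27))))) = 1/((259/2)/(-126)) = 1/((259/2)*(-1/126)) = 1/(-37/36) = -36/37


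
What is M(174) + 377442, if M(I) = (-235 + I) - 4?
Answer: 377377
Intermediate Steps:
M(I) = -239 + I
M(174) + 377442 = (-239 + 174) + 377442 = -65 + 377442 = 377377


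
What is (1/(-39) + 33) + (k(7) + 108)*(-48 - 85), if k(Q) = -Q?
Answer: -522601/39 ≈ -13400.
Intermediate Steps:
(1/(-39) + 33) + (k(7) + 108)*(-48 - 85) = (1/(-39) + 33) + (-1*7 + 108)*(-48 - 85) = (-1/39 + 33) + (-7 + 108)*(-133) = 1286/39 + 101*(-133) = 1286/39 - 13433 = -522601/39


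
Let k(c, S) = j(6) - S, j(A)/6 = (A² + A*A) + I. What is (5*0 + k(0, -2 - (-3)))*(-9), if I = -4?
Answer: -3663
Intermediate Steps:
j(A) = -24 + 12*A² (j(A) = 6*((A² + A*A) - 4) = 6*((A² + A²) - 4) = 6*(2*A² - 4) = 6*(-4 + 2*A²) = -24 + 12*A²)
k(c, S) = 408 - S (k(c, S) = (-24 + 12*6²) - S = (-24 + 12*36) - S = (-24 + 432) - S = 408 - S)
(5*0 + k(0, -2 - (-3)))*(-9) = (5*0 + (408 - (-2 - (-3))))*(-9) = (0 + (408 - (-2 - 1*(-3))))*(-9) = (0 + (408 - (-2 + 3)))*(-9) = (0 + (408 - 1*1))*(-9) = (0 + (408 - 1))*(-9) = (0 + 407)*(-9) = 407*(-9) = -3663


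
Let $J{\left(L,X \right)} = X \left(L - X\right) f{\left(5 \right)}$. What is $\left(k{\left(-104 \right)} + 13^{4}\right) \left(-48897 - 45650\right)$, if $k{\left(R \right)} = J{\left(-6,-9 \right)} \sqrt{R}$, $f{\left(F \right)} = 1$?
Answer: $-2700356867 + 5105538 i \sqrt{26} \approx -2.7004 \cdot 10^{9} + 2.6033 \cdot 10^{7} i$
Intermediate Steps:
$J{\left(L,X \right)} = X \left(L - X\right)$ ($J{\left(L,X \right)} = X \left(L - X\right) 1 = X \left(L - X\right)$)
$k{\left(R \right)} = - 27 \sqrt{R}$ ($k{\left(R \right)} = - 9 \left(-6 - -9\right) \sqrt{R} = - 9 \left(-6 + 9\right) \sqrt{R} = \left(-9\right) 3 \sqrt{R} = - 27 \sqrt{R}$)
$\left(k{\left(-104 \right)} + 13^{4}\right) \left(-48897 - 45650\right) = \left(- 27 \sqrt{-104} + 13^{4}\right) \left(-48897 - 45650\right) = \left(- 27 \cdot 2 i \sqrt{26} + 28561\right) \left(-94547\right) = \left(- 54 i \sqrt{26} + 28561\right) \left(-94547\right) = \left(28561 - 54 i \sqrt{26}\right) \left(-94547\right) = -2700356867 + 5105538 i \sqrt{26}$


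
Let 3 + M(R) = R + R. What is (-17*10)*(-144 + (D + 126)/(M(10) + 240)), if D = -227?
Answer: 6308530/257 ≈ 24547.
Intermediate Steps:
M(R) = -3 + 2*R (M(R) = -3 + (R + R) = -3 + 2*R)
(-17*10)*(-144 + (D + 126)/(M(10) + 240)) = (-17*10)*(-144 + (-227 + 126)/((-3 + 2*10) + 240)) = -170*(-144 - 101/((-3 + 20) + 240)) = -170*(-144 - 101/(17 + 240)) = -170*(-144 - 101/257) = -170*(-37109/257) = 6308530/257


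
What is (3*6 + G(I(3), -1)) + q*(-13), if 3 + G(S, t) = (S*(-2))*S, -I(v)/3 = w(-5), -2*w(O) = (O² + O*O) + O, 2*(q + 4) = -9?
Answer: -8987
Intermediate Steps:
q = -17/2 (q = -4 + (½)*(-9) = -4 - 9/2 = -17/2 ≈ -8.5000)
w(O) = -O² - O/2 (w(O) = -((O² + O*O) + O)/2 = -((O² + O²) + O)/2 = -(2*O² + O)/2 = -(O + 2*O²)/2 = -O² - O/2)
I(v) = 135/2 (I(v) = -(-3)*(-5)*(½ - 5) = -(-3)*(-5)*(-9)/2 = -3*(-45/2) = 135/2)
G(S, t) = -3 - 2*S² (G(S, t) = -3 + (S*(-2))*S = -3 + (-2*S)*S = -3 - 2*S²)
(3*6 + G(I(3), -1)) + q*(-13) = (3*6 + (-3 - 2*(135/2)²)) - 17/2*(-13) = (18 + (-3 - 2*18225/4)) + 221/2 = (18 + (-3 - 18225/2)) + 221/2 = (18 - 18231/2) + 221/2 = -18195/2 + 221/2 = -8987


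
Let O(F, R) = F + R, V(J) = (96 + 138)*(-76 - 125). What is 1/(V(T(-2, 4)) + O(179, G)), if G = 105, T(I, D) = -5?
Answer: -1/46750 ≈ -2.1390e-5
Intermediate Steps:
V(J) = -47034 (V(J) = 234*(-201) = -47034)
1/(V(T(-2, 4)) + O(179, G)) = 1/(-47034 + (179 + 105)) = 1/(-47034 + 284) = 1/(-46750) = -1/46750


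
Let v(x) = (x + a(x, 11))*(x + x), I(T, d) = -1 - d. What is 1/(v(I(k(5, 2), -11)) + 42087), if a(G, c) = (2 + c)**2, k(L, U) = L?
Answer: 1/45667 ≈ 2.1898e-5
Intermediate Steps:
v(x) = 2*x*(169 + x) (v(x) = (x + (2 + 11)**2)*(x + x) = (x + 13**2)*(2*x) = (x + 169)*(2*x) = (169 + x)*(2*x) = 2*x*(169 + x))
1/(v(I(k(5, 2), -11)) + 42087) = 1/(2*(-1 - 1*(-11))*(169 + (-1 - 1*(-11))) + 42087) = 1/(2*(-1 + 11)*(169 + (-1 + 11)) + 42087) = 1/(2*10*(169 + 10) + 42087) = 1/(2*10*179 + 42087) = 1/(3580 + 42087) = 1/45667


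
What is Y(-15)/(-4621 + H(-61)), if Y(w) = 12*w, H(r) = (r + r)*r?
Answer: -180/2821 ≈ -0.063807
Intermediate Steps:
H(r) = 2*r² (H(r) = (2*r)*r = 2*r²)
Y(-15)/(-4621 + H(-61)) = (12*(-15))/(-4621 + 2*(-61)²) = -180/(-4621 + 2*3721) = -180/(-4621 + 7442) = -180/2821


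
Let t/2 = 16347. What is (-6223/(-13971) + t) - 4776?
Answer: 390048601/13971 ≈ 27918.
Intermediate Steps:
t = 32694 (t = 2*16347 = 32694)
(-6223/(-13971) + t) - 4776 = (-6223/(-13971) + 32694) - 4776 = (-6223*(-1/13971) + 32694) - 4776 = (6223/13971 + 32694) - 4776 = 456774097/13971 - 4776 = 390048601/13971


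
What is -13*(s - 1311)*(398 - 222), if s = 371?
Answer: 2150720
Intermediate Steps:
-13*(s - 1311)*(398 - 222) = -13*(371 - 1311)*(398 - 222) = -(-12220)*176 = -13*(-165440) = 2150720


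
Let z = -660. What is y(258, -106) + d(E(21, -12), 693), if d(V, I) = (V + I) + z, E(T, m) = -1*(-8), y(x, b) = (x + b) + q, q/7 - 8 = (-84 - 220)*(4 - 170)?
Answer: 353497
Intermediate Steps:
q = 353304 (q = 56 + 7*((-84 - 220)*(4 - 170)) = 56 + 7*(-304*(-166)) = 56 + 7*50464 = 56 + 353248 = 353304)
y(x, b) = 353304 + b + x (y(x, b) = (x + b) + 353304 = (b + x) + 353304 = 353304 + b + x)
E(T, m) = 8
d(V, I) = -660 + I + V (d(V, I) = (V + I) - 660 = (I + V) - 660 = -660 + I + V)
y(258, -106) + d(E(21, -12), 693) = (353304 - 106 + 258) + (-660 + 693 + 8) = 353456 + 41 = 353497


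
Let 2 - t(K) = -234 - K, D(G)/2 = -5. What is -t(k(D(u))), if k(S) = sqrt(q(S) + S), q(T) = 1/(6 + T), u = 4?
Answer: -236 - I*sqrt(41)/2 ≈ -236.0 - 3.2016*I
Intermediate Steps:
D(G) = -10 (D(G) = 2*(-5) = -10)
k(S) = sqrt(S + 1/(6 + S)) (k(S) = sqrt(1/(6 + S) + S) = sqrt(S + 1/(6 + S)))
t(K) = 236 + K (t(K) = 2 - (-234 - K) = 2 + (234 + K) = 236 + K)
-t(k(D(u))) = -(236 + sqrt((1 - 10*(6 - 10))/(6 - 10))) = -(236 + sqrt((1 - 10*(-4))/(-4))) = -(236 + sqrt(-(1 + 40)/4)) = -(236 + sqrt(-1/4*41)) = -(236 + sqrt(-41/4)) = -(236 + I*sqrt(41)/2) = -236 - I*sqrt(41)/2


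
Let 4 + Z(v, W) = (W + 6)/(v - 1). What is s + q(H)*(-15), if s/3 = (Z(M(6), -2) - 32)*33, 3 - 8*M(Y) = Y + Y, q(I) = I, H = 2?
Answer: -64266/17 ≈ -3780.4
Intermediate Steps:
M(Y) = 3/8 - Y/4 (M(Y) = 3/8 - (Y + Y)/8 = 3/8 - Y/4)
Z(v, W) = -4 + (6 + W)/(-1 + v) (Z(v, W) = -4 + (W + 6)/(v - 1) = -4 + (6 + W)/(-1 + v))
s = -63756/17 (s = 3*(((10 - 2 - 4*(3/8 - ¼*6))/(-1 + (3/8 - ¼*6)) - 32)*33) = 3*(((10 - 2 - 4*(3/8 - 3/2))/(-1 + (3/8 - 3/2)) - 32)*33) = 3*(((10 - 2 - 4*(-9/8))/(-1 - 9/8) - 32)*33) = 3*(((10 - 2 + 9/2)/(-17/8) - 32)*33) = 3*((-8/17*25/2 - 32)*33) = 3*((-100/17 - 32)*33) = 3*(-644/17*33) = 3*(-21252/17) = -63756/17 ≈ -3750.4)
s + q(H)*(-15) = -63756/17 + 2*(-15) = -63756/17 - 30 = -64266/17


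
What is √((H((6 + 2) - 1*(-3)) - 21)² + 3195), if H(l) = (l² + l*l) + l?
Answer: √57019 ≈ 238.79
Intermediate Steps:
H(l) = l + 2*l² (H(l) = (l² + l²) + l = 2*l² + l = l + 2*l²)
√((H((6 + 2) - 1*(-3)) - 21)² + 3195) = √((((6 + 2) - 1*(-3))*(1 + 2*((6 + 2) - 1*(-3))) - 21)² + 3195) = √(((8 + 3)*(1 + 2*(8 + 3)) - 21)² + 3195) = √((11*(1 + 2*11) - 21)² + 3195) = √((11*(1 + 22) - 21)² + 3195) = √((11*23 - 21)² + 3195) = √((253 - 21)² + 3195) = √(232² + 3195) = √(53824 + 3195) = √57019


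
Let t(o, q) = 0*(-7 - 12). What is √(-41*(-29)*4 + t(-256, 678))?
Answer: 2*√1189 ≈ 68.964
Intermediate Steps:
t(o, q) = 0 (t(o, q) = 0*(-19) = 0)
√(-41*(-29)*4 + t(-256, 678)) = √(-41*(-29)*4 + 0) = √(1189*4 + 0) = √(4756 + 0) = √4756 = 2*√1189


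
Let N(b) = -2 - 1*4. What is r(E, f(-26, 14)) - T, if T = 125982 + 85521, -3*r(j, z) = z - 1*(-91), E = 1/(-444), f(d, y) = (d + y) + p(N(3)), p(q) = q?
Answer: -634582/3 ≈ -2.1153e+5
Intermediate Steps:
N(b) = -6 (N(b) = -2 - 4 = -6)
f(d, y) = -6 + d + y (f(d, y) = (d + y) - 6 = -6 + d + y)
E = -1/444 ≈ -0.0022523
r(j, z) = -91/3 - z/3 (r(j, z) = -(z - 1*(-91))/3 = -(z + 91)/3 = -(91 + z)/3 = -91/3 - z/3)
T = 211503
r(E, f(-26, 14)) - T = (-91/3 - (-6 - 26 + 14)/3) - 1*211503 = (-91/3 - 1/3*(-18)) - 211503 = (-91/3 + 6) - 211503 = -73/3 - 211503 = -634582/3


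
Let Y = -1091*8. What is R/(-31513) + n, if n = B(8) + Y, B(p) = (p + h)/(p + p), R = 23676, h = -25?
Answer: -4401641961/504208 ≈ -8729.8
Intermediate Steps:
B(p) = (-25 + p)/(2*p) (B(p) = (p - 25)/(p + p) = (-25 + p)/((2*p)) = (-25 + p)*(1/(2*p)) = (-25 + p)/(2*p))
Y = -8728
n = -139665/16 (n = (½)*(-25 + 8)/8 - 8728 = (½)*(⅛)*(-17) - 8728 = -17/16 - 8728 = -139665/16 ≈ -8729.1)
R/(-31513) + n = 23676/(-31513) - 139665/16 = 23676*(-1/31513) - 139665/16 = -23676/31513 - 139665/16 = -4401641961/504208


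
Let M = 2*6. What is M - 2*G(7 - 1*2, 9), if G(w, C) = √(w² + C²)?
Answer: 12 - 2*√106 ≈ -8.5913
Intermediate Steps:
M = 12
G(w, C) = √(C² + w²)
M - 2*G(7 - 1*2, 9) = 12 - 2*√(9² + (7 - 1*2)²) = 12 - 2*√(81 + (7 - 2)²) = 12 - 2*√(81 + 5²) = 12 - 2*√(81 + 25) = 12 - 2*√106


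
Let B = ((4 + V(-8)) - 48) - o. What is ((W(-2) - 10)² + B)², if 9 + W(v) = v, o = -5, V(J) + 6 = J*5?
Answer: 126736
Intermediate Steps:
V(J) = -6 + 5*J (V(J) = -6 + J*5 = -6 + 5*J)
W(v) = -9 + v
B = -85 (B = ((4 + (-6 + 5*(-8))) - 48) - 1*(-5) = ((4 + (-6 - 40)) - 48) + 5 = ((4 - 46) - 48) + 5 = (-42 - 48) + 5 = -90 + 5 = -85)
((W(-2) - 10)² + B)² = (((-9 - 2) - 10)² - 85)² = ((-11 - 10)² - 85)² = ((-21)² - 85)² = (441 - 85)² = 356² = 126736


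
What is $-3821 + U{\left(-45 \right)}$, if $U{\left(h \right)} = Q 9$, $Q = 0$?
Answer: $-3821$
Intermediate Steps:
$U{\left(h \right)} = 0$ ($U{\left(h \right)} = 0 \cdot 9 = 0$)
$-3821 + U{\left(-45 \right)} = -3821 + 0 = -3821$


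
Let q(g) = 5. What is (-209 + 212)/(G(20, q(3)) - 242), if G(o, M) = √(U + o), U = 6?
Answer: -363/29269 - 3*√26/58538 ≈ -0.012664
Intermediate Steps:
G(o, M) = √(6 + o)
(-209 + 212)/(G(20, q(3)) - 242) = (-209 + 212)/(√(6 + 20) - 242) = 3/(√26 - 242) = 3/(-242 + √26)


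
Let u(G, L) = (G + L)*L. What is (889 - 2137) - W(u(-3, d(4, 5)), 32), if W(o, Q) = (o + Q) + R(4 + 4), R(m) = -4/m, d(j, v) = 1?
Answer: -2555/2 ≈ -1277.5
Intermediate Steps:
u(G, L) = L*(G + L)
W(o, Q) = -1/2 + Q + o (W(o, Q) = (o + Q) - 4/(4 + 4) = (Q + o) - 4/8 = (Q + o) - 4*1/8 = (Q + o) - 1/2 = -1/2 + Q + o)
(889 - 2137) - W(u(-3, d(4, 5)), 32) = (889 - 2137) - (-1/2 + 32 + 1*(-3 + 1)) = -1248 - (-1/2 + 32 + 1*(-2)) = -1248 - (-1/2 + 32 - 2) = -1248 - 1*59/2 = -1248 - 59/2 = -2555/2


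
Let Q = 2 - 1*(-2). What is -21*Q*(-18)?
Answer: 1512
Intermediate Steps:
Q = 4 (Q = 2 + 2 = 4)
-21*Q*(-18) = -21*4*(-18) = -84*(-18) = 1512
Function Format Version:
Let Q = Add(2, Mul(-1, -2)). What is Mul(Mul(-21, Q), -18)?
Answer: 1512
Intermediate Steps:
Q = 4 (Q = Add(2, 2) = 4)
Mul(Mul(-21, Q), -18) = Mul(Mul(-21, 4), -18) = Mul(-84, -18) = 1512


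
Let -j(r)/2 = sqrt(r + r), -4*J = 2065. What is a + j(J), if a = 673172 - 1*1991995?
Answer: -1318823 - I*sqrt(4130) ≈ -1.3188e+6 - 64.265*I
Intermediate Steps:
J = -2065/4 (J = -1/4*2065 = -2065/4 ≈ -516.25)
j(r) = -2*sqrt(2)*sqrt(r) (j(r) = -2*sqrt(r + r) = -2*sqrt(2)*sqrt(r))
a = -1318823 (a = 673172 - 1991995 = -1318823)
a + j(J) = -1318823 - 2*sqrt(2)*sqrt(-2065/4) = -1318823 - 2*sqrt(2)*I*sqrt(2065)/2 = -1318823 - I*sqrt(4130)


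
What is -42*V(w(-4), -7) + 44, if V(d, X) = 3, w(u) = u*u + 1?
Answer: -82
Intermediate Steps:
w(u) = 1 + u**2 (w(u) = u**2 + 1 = 1 + u**2)
-42*V(w(-4), -7) + 44 = -42*3 + 44 = -126 + 44 = -82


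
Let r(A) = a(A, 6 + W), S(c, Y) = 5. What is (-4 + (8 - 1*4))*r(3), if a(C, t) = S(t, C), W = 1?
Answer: 0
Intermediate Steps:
a(C, t) = 5
r(A) = 5
(-4 + (8 - 1*4))*r(3) = (-4 + (8 - 1*4))*5 = (-4 + (8 - 4))*5 = (-4 + 4)*5 = 0*5 = 0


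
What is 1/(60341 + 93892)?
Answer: 1/154233 ≈ 6.4837e-6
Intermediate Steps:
1/(60341 + 93892) = 1/154233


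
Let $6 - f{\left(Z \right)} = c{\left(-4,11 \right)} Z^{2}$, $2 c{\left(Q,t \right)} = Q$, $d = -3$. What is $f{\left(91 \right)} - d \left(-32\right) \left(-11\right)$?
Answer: $17624$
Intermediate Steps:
$c{\left(Q,t \right)} = \frac{Q}{2}$
$f{\left(Z \right)} = 6 + 2 Z^{2}$ ($f{\left(Z \right)} = 6 - \frac{1}{2} \left(-4\right) Z^{2} = 6 - - 2 Z^{2} = 6 + 2 Z^{2}$)
$f{\left(91 \right)} - d \left(-32\right) \left(-11\right) = \left(6 + 2 \cdot 91^{2}\right) - \left(-3\right) \left(-32\right) \left(-11\right) = \left(6 + 2 \cdot 8281\right) - 96 \left(-11\right) = \left(6 + 16562\right) - -1056 = 16568 + 1056 = 17624$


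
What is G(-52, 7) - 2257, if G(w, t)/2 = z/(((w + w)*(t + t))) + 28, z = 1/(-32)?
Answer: -51274495/23296 ≈ -2201.0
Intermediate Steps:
z = -1/32 ≈ -0.031250
G(w, t) = 56 - 1/(64*t*w) (G(w, t) = 2*(-1/((t + t)*(w + w))/32 + 28) = 2*(-1/(4*t*w)/32 + 28) = 2*(-1/(128*t*w) + 28) = 2*(28 - 1/(128*t*w)) = 56 - 1/(64*t*w))
G(-52, 7) - 2257 = (56 - 1/64/(7*(-52))) - 2257 = (56 - 1/64*⅐*(-1/52)) - 2257 = (56 + 1/23296) - 2257 = 1304577/23296 - 2257 = -51274495/23296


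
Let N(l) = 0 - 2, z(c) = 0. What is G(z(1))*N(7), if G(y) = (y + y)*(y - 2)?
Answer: 0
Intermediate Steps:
G(y) = 2*y*(-2 + y) (G(y) = (2*y)*(-2 + y) = 2*y*(-2 + y))
N(l) = -2
G(z(1))*N(7) = (2*0*(-2 + 0))*(-2) = (2*0*(-2))*(-2) = 0*(-2) = 0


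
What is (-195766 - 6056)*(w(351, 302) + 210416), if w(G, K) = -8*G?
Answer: -41899861776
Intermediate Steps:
(-195766 - 6056)*(w(351, 302) + 210416) = (-195766 - 6056)*(-8*351 + 210416) = -201822*(-2808 + 210416) = -201822*207608 = -41899861776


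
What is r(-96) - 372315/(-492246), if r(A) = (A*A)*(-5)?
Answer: -7560774455/164082 ≈ -46079.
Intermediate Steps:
r(A) = -5*A² (r(A) = A²*(-5) = -5*A²)
r(-96) - 372315/(-492246) = -5*(-96)² - 372315/(-492246) = -5*9216 - 372315*(-1)/492246 = -46080 - 1*(-124105/164082) = -46080 + 124105/164082 = -7560774455/164082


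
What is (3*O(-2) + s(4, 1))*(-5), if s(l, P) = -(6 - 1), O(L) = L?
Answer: 55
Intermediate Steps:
s(l, P) = -5 (s(l, P) = -1*5 = -5)
(3*O(-2) + s(4, 1))*(-5) = (3*(-2) - 5)*(-5) = (-6 - 5)*(-5) = -11*(-5) = 55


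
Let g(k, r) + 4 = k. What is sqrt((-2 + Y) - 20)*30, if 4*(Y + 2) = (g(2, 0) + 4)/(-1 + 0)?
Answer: 105*I*sqrt(2) ≈ 148.49*I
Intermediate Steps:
g(k, r) = -4 + k
Y = -5/2 (Y = -2 + (((-4 + 2) + 4)/(-1 + 0))/4 = -2 + ((-2 + 4)/(-1))/4 = -2 + (2*(-1))/4 = -2 + (1/4)*(-2) = -2 - 1/2 = -5/2 ≈ -2.5000)
sqrt((-2 + Y) - 20)*30 = sqrt((-2 - 5/2) - 20)*30 = sqrt(-9/2 - 20)*30 = sqrt(-49/2)*30 = (7*I*sqrt(2)/2)*30 = 105*I*sqrt(2)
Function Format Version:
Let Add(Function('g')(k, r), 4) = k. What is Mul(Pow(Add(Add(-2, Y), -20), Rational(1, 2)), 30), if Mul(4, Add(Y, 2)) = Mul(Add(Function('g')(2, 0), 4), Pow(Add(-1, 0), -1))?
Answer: Mul(105, I, Pow(2, Rational(1, 2))) ≈ Mul(148.49, I)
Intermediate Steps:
Function('g')(k, r) = Add(-4, k)
Y = Rational(-5, 2) (Y = Add(-2, Mul(Rational(1, 4), Mul(Add(Add(-4, 2), 4), Pow(Add(-1, 0), -1)))) = Add(-2, Mul(Rational(1, 4), Mul(Add(-2, 4), Pow(-1, -1)))) = Add(-2, Mul(Rational(1, 4), Mul(2, -1))) = Add(-2, Mul(Rational(1, 4), -2)) = Add(-2, Rational(-1, 2)) = Rational(-5, 2) ≈ -2.5000)
Mul(Pow(Add(Add(-2, Y), -20), Rational(1, 2)), 30) = Mul(Pow(Add(Add(-2, Rational(-5, 2)), -20), Rational(1, 2)), 30) = Mul(Pow(Add(Rational(-9, 2), -20), Rational(1, 2)), 30) = Mul(Pow(Rational(-49, 2), Rational(1, 2)), 30) = Mul(Mul(Rational(7, 2), I, Pow(2, Rational(1, 2))), 30) = Mul(105, I, Pow(2, Rational(1, 2)))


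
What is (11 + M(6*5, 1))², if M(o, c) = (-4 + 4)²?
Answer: 121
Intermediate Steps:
M(o, c) = 0 (M(o, c) = 0² = 0)
(11 + M(6*5, 1))² = (11 + 0)² = 11² = 121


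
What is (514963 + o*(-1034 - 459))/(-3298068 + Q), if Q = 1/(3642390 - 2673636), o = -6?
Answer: -507550564434/3195016567271 ≈ -0.15886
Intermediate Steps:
Q = 1/968754 ≈ 1.0323e-6
(514963 + o*(-1034 - 459))/(-3298068 + Q) = (514963 - 6*(-1034 - 459))/(-3298068 + 1/968754) = (514963 - 6*(-1493))/(-3195016567271/968754) = (514963 + 8958)*(-968754/3195016567271) = 523921*(-968754/3195016567271) = -507550564434/3195016567271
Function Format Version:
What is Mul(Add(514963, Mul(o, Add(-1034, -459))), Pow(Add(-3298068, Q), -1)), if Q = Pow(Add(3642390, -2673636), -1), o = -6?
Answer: Rational(-507550564434, 3195016567271) ≈ -0.15886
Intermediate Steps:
Q = Rational(1, 968754) (Q = Pow(968754, -1) = Rational(1, 968754) ≈ 1.0323e-6)
Mul(Add(514963, Mul(o, Add(-1034, -459))), Pow(Add(-3298068, Q), -1)) = Mul(Add(514963, Mul(-6, Add(-1034, -459))), Pow(Add(-3298068, Rational(1, 968754)), -1)) = Mul(Add(514963, Mul(-6, -1493)), Pow(Rational(-3195016567271, 968754), -1)) = Mul(Add(514963, 8958), Rational(-968754, 3195016567271)) = Mul(523921, Rational(-968754, 3195016567271)) = Rational(-507550564434, 3195016567271)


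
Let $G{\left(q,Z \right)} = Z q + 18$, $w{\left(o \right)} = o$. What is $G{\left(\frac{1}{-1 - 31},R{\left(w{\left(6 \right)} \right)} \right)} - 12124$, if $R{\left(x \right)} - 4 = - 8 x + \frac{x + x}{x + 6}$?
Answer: $- \frac{387349}{32} \approx -12105.0$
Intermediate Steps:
$R{\left(x \right)} = 4 - 8 x + \frac{2 x}{6 + x}$ ($R{\left(x \right)} = 4 - \left(8 x - \frac{x + x}{x + 6}\right) = 4 - \left(8 x - \frac{2 x}{6 + x}\right) = 4 - 8 x + \frac{2 x}{6 + x}$)
$G{\left(q,Z \right)} = 18 + Z q$
$G{\left(\frac{1}{-1 - 31},R{\left(w{\left(6 \right)} \right)} \right)} - 12124 = \left(18 + \frac{2 \frac{1}{6 + 6} \left(12 - 126 - 4 \cdot 6^{2}\right)}{-1 - 31}\right) - 12124 = \left(18 + \frac{2 \cdot \frac{1}{12} \left(12 - 126 - 144\right)}{-32}\right) - 12124 = \left(18 + 2 \cdot \frac{1}{12} \left(12 - 126 - 144\right) \left(- \frac{1}{32}\right)\right) - 12124 = \left(18 + 2 \cdot \frac{1}{12} \left(-258\right) \left(- \frac{1}{32}\right)\right) - 12124 = \left(18 - - \frac{43}{32}\right) - 12124 = \left(18 + \frac{43}{32}\right) - 12124 = \frac{619}{32} - 12124 = - \frac{387349}{32}$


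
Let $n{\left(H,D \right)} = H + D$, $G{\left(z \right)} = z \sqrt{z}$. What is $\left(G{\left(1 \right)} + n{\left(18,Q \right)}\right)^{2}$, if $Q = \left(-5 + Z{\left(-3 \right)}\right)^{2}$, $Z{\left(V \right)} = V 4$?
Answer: $94864$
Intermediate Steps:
$Z{\left(V \right)} = 4 V$
$Q = 289$ ($Q = \left(-5 + 4 \left(-3\right)\right)^{2} = \left(-5 - 12\right)^{2} = \left(-17\right)^{2} = 289$)
$G{\left(z \right)} = z^{\frac{3}{2}}$
$n{\left(H,D \right)} = D + H$
$\left(G{\left(1 \right)} + n{\left(18,Q \right)}\right)^{2} = \left(1^{\frac{3}{2}} + \left(289 + 18\right)\right)^{2} = \left(1 + 307\right)^{2} = 308^{2} = 94864$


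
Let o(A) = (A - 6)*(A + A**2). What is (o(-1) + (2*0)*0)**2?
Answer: 0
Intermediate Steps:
o(A) = (-6 + A)*(A + A**2)
(o(-1) + (2*0)*0)**2 = (-(-6 + (-1)**2 - 5*(-1)) + (2*0)*0)**2 = (-(-6 + 1 + 5) + 0*0)**2 = (-1*0 + 0)**2 = (0 + 0)**2 = 0**2 = 0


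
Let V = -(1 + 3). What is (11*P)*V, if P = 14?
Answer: -616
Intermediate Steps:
V = -4 (V = -1*4 = -4)
(11*P)*V = (11*14)*(-4) = 154*(-4) = -616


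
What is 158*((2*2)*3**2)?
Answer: 5688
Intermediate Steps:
158*((2*2)*3**2) = 158*(4*9) = 158*36 = 5688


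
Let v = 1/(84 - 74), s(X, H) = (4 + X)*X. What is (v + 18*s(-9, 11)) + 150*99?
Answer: 156601/10 ≈ 15660.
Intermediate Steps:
s(X, H) = X*(4 + X)
v = 1/10 ≈ 0.10000
(v + 18*s(-9, 11)) + 150*99 = (1/10 + 18*(-9*(4 - 9))) + 150*99 = (1/10 + 18*(-9*(-5))) + 14850 = (1/10 + 18*45) + 14850 = (1/10 + 810) + 14850 = 8101/10 + 14850 = 156601/10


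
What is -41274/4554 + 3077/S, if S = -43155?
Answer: -99732896/10918215 ≈ -9.1345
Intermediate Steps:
-41274/4554 + 3077/S = -41274/4554 + 3077/(-43155) = -41274*1/4554 + 3077*(-1/43155) = -2293/253 - 3077/43155 = -99732896/10918215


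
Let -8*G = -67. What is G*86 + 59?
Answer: 3117/4 ≈ 779.25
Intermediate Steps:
G = 67/8 (G = -⅛*(-67) = 67/8 ≈ 8.3750)
G*86 + 59 = (67/8)*86 + 59 = 2881/4 + 59 = 3117/4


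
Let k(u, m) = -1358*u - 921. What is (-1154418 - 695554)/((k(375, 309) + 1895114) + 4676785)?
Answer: -462493/1515432 ≈ -0.30519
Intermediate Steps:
k(u, m) = -921 - 1358*u
(-1154418 - 695554)/((k(375, 309) + 1895114) + 4676785) = (-1154418 - 695554)/(((-921 - 1358*375) + 1895114) + 4676785) = -1849972/(((-921 - 509250) + 1895114) + 4676785) = -1849972/((-510171 + 1895114) + 4676785) = -1849972/(1384943 + 4676785) = -1849972/6061728 = -1849972*1/6061728 = -462493/1515432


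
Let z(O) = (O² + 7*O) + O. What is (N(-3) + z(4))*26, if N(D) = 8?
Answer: 1456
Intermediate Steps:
z(O) = O² + 8*O
(N(-3) + z(4))*26 = (8 + 4*(8 + 4))*26 = (8 + 4*12)*26 = (8 + 48)*26 = 56*26 = 1456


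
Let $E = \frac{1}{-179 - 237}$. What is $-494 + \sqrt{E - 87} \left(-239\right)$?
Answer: $-494 - \frac{239 i \sqrt{941018}}{104} \approx -494.0 - 2229.3 i$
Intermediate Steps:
$E = - \frac{1}{416}$ ($E = \frac{1}{-416} = - \frac{1}{416} \approx -0.0024038$)
$-494 + \sqrt{E - 87} \left(-239\right) = -494 + \sqrt{- \frac{1}{416} - 87} \left(-239\right) = -494 + \sqrt{- \frac{36193}{416}} \left(-239\right) = -494 + \frac{i \sqrt{941018}}{104} \left(-239\right) = -494 - \frac{239 i \sqrt{941018}}{104}$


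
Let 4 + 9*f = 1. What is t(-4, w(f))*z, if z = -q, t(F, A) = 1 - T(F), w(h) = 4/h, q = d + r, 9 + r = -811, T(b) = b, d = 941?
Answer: -605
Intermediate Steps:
f = -1/3 (f = -4/9 + (1/9)*1 = -4/9 + 1/9 = -1/3 ≈ -0.33333)
r = -820 (r = -9 - 811 = -820)
q = 121 (q = 941 - 820 = 121)
t(F, A) = 1 - F
z = -121 (z = -1*121 = -121)
t(-4, w(f))*z = (1 - 1*(-4))*(-121) = (1 + 4)*(-121) = 5*(-121) = -605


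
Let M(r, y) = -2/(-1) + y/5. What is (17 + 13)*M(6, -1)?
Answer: 54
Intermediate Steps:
M(r, y) = 2 + y/5 (M(r, y) = -2*(-1) + y*(⅕) = 2 + y/5)
(17 + 13)*M(6, -1) = (17 + 13)*(2 + (⅕)*(-1)) = 30*(2 - ⅕) = 30*(9/5) = 54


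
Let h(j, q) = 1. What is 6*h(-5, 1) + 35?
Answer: 41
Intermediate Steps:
6*h(-5, 1) + 35 = 6*1 + 35 = 6 + 35 = 41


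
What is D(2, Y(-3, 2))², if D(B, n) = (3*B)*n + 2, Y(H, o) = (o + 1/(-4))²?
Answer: 26569/64 ≈ 415.14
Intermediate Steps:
Y(H, o) = (-¼ + o)² (Y(H, o) = (o - ¼)² = (-¼ + o)²)
D(B, n) = 2 + 3*B*n (D(B, n) = 3*B*n + 2 = 2 + 3*B*n)
D(2, Y(-3, 2))² = (2 + 3*2*((-1 + 4*2)²/16))² = (2 + 3*2*((-1 + 8)²/16))² = (2 + 3*2*((1/16)*7²))² = (2 + 3*2*((1/16)*49))² = (2 + 3*2*(49/16))² = (2 + 147/8)² = (163/8)² = 26569/64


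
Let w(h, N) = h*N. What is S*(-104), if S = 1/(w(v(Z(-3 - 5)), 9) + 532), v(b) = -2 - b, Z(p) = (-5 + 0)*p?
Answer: -52/77 ≈ -0.67532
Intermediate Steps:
Z(p) = -5*p
w(h, N) = N*h
S = 1/154 (S = 1/(9*(-2 - (-5)*(-3 - 5)) + 532) = 1/(9*(-2 - (-5)*(-8)) + 532) = 1/(9*(-2 - 1*40) + 532) = 1/(9*(-2 - 40) + 532) = 1/(9*(-42) + 532) = 1/(-378 + 532) = 1/154 ≈ 0.0064935)
S*(-104) = (1/154)*(-104) = -52/77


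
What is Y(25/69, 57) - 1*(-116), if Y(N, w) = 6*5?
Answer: 146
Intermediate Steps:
Y(N, w) = 30
Y(25/69, 57) - 1*(-116) = 30 - 1*(-116) = 30 + 116 = 146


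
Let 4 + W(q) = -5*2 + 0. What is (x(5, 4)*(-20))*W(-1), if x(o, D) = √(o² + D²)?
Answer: 280*√41 ≈ 1792.9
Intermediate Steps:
W(q) = -14 (W(q) = -4 + (-5*2 + 0) = -4 + (-10 + 0) = -4 - 10 = -14)
x(o, D) = √(D² + o²)
(x(5, 4)*(-20))*W(-1) = (√(4² + 5²)*(-20))*(-14) = (√(16 + 25)*(-20))*(-14) = (√41*(-20))*(-14) = -20*√41*(-14) = 280*√41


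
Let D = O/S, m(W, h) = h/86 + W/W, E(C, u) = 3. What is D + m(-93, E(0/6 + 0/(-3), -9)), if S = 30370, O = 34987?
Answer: 1427953/652955 ≈ 2.1869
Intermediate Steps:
m(W, h) = 1 + h/86 (m(W, h) = h*(1/86) + 1 = h/86 + 1 = 1 + h/86)
D = 34987/30370 ≈ 1.1520
D + m(-93, E(0/6 + 0/(-3), -9)) = 34987/30370 + (1 + (1/86)*3) = 34987/30370 + (1 + 3/86) = 34987/30370 + 89/86 = 1427953/652955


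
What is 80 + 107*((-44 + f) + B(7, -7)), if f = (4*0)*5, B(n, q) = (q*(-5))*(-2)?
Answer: -12118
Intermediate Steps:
B(n, q) = 10*q (B(n, q) = -5*q*(-2) = 10*q)
f = 0 (f = 0*5 = 0)
80 + 107*((-44 + f) + B(7, -7)) = 80 + 107*((-44 + 0) + 10*(-7)) = 80 + 107*(-44 - 70) = 80 + 107*(-114) = 80 - 12198 = -12118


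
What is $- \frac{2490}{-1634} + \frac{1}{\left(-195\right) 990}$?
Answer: $\frac{240346433}{157721850} \approx 1.5239$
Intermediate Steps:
$- \frac{2490}{-1634} + \frac{1}{\left(-195\right) 990} = \left(-2490\right) \left(- \frac{1}{1634}\right) - \frac{1}{193050} = \frac{1245}{817} - \frac{1}{193050} = \frac{240346433}{157721850}$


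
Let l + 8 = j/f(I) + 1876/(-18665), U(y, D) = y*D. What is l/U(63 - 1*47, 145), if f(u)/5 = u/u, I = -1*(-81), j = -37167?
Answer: -138895607/43302800 ≈ -3.2075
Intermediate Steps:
U(y, D) = D*y
I = 81
f(u) = 5 (f(u) = 5*(u/u) = 5*1 = 5)
l = -138895607/18665 (l = -8 + (-37167/5 + 1876/(-18665)) = -8 + (-37167*1/5 + 1876*(-1/18665)) = -8 + (-37167/5 - 1876/18665) = -8 - 138746287/18665 = -138895607/18665 ≈ -7441.5)
l/U(63 - 1*47, 145) = -138895607*1/(145*(63 - 1*47))/18665 = -138895607*1/(145*(63 - 47))/18665 = -138895607/(18665*(145*16)) = -138895607/18665/2320 = -138895607/18665*1/2320 = -138895607/43302800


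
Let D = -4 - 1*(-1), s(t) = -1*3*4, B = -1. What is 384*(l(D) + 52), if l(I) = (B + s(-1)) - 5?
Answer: 13056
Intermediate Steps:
s(t) = -12 (s(t) = -3*4 = -12)
D = -3 (D = -4 + 1 = -3)
l(I) = -18 (l(I) = (-1 - 12) - 5 = -13 - 5 = -18)
384*(l(D) + 52) = 384*(-18 + 52) = 384*34 = 13056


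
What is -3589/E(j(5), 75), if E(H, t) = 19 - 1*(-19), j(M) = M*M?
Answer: -3589/38 ≈ -94.447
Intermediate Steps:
j(M) = M²
E(H, t) = 38 (E(H, t) = 19 + 19 = 38)
-3589/E(j(5), 75) = -3589/38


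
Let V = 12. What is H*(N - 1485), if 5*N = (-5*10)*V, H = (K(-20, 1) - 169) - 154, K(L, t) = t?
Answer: 516810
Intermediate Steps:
H = -322 (H = (1 - 169) - 154 = -168 - 154 = -322)
N = -120 (N = (-5*10*12)/5 = (-50*12)/5 = (1/5)*(-600) = -120)
H*(N - 1485) = -322*(-120 - 1485) = -322*(-1605) = 516810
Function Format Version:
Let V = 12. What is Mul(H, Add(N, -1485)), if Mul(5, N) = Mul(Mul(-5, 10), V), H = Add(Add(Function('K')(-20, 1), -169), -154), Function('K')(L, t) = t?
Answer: 516810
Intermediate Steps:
H = -322 (H = Add(Add(1, -169), -154) = Add(-168, -154) = -322)
N = -120 (N = Mul(Rational(1, 5), Mul(Mul(-5, 10), 12)) = Mul(Rational(1, 5), Mul(-50, 12)) = Mul(Rational(1, 5), -600) = -120)
Mul(H, Add(N, -1485)) = Mul(-322, Add(-120, -1485)) = Mul(-322, -1605) = 516810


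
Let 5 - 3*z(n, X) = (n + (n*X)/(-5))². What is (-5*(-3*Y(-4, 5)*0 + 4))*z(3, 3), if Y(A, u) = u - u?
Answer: -356/15 ≈ -23.733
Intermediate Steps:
Y(A, u) = 0
z(n, X) = 5/3 - (n - X*n/5)²/3 (z(n, X) = 5/3 - (n + (n*X)/(-5))²/3 = 5/3 - (n + (X*n)*(-⅕))²/3 = 5/3 - (n - X*n/5)²/3)
(-5*(-3*Y(-4, 5)*0 + 4))*z(3, 3) = (-5*(-3*0*0 + 4))*(5/3 - 1/75*3²*(-5 + 3)²) = (-5*(0*0 + 4))*(5/3 - 1/75*9*(-2)²) = (-5*(0 + 4))*(5/3 - 1/75*9*4) = (-5*4)*(5/3 - 12/25) = -20*89/75 = -356/15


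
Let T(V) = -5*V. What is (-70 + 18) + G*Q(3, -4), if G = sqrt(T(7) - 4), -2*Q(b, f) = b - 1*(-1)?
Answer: -52 - 2*I*sqrt(39) ≈ -52.0 - 12.49*I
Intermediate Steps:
Q(b, f) = -1/2 - b/2 (Q(b, f) = -(b - 1*(-1))/2 = -(b + 1)/2 = -(1 + b)/2 = -1/2 - b/2)
G = I*sqrt(39) (G = sqrt(-5*7 - 4) = sqrt(-35 - 4) = sqrt(-39) = I*sqrt(39) ≈ 6.245*I)
(-70 + 18) + G*Q(3, -4) = (-70 + 18) + (I*sqrt(39))*(-1/2 - 1/2*3) = -52 + (I*sqrt(39))*(-1/2 - 3/2) = -52 + (I*sqrt(39))*(-2) = -52 - 2*I*sqrt(39)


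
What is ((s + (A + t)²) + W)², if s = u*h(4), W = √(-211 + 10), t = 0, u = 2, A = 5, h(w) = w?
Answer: (33 + I*√201)² ≈ 888.0 + 935.71*I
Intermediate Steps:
W = I*√201 (W = √(-201) = I*√201 ≈ 14.177*I)
s = 8 (s = 2*4 = 8)
((s + (A + t)²) + W)² = ((8 + (5 + 0)²) + I*√201)² = ((8 + 5²) + I*√201)² = ((8 + 25) + I*√201)² = (33 + I*√201)²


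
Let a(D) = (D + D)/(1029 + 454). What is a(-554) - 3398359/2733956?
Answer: -8068989645/4054456748 ≈ -1.9902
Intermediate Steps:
a(D) = 2*D/1483 (a(D) = (2*D)/1483 = (2*D)*(1/1483) = 2*D/1483)
a(-554) - 3398359/2733956 = (2/1483)*(-554) - 3398359/2733956 = -1108/1483 - 3398359/2733956 = -8068989645/4054456748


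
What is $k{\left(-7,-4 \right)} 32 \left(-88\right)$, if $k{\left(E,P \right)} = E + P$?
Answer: $30976$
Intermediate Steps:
$k{\left(-7,-4 \right)} 32 \left(-88\right) = \left(-7 - 4\right) 32 \left(-88\right) = \left(-11\right) 32 \left(-88\right) = \left(-352\right) \left(-88\right) = 30976$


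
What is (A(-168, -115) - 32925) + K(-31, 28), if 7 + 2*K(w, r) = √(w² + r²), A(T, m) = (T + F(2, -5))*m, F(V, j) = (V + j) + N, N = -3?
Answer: -25837/2 + √1745/2 ≈ -12898.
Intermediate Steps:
F(V, j) = -3 + V + j (F(V, j) = (V + j) - 3 = -3 + V + j)
A(T, m) = m*(-6 + T) (A(T, m) = (T + (-3 + 2 - 5))*m = (T - 6)*m = (-6 + T)*m = m*(-6 + T))
K(w, r) = -7/2 + √(r² + w²)/2 (K(w, r) = -7/2 + √(w² + r²)/2 = -7/2 + √(r² + w²)/2)
(A(-168, -115) - 32925) + K(-31, 28) = (-115*(-6 - 168) - 32925) + (-7/2 + √(28² + (-31)²)/2) = (-115*(-174) - 32925) + (-7/2 + √(784 + 961)/2) = (20010 - 32925) + (-7/2 + √1745/2) = -12915 + (-7/2 + √1745/2) = -25837/2 + √1745/2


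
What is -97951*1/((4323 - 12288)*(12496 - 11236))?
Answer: 13993/1433700 ≈ 0.0097601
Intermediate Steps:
-97951*1/((4323 - 12288)*(12496 - 11236)) = -97951/(1260*(-7965)) = -97951/(-10035900) = -97951*(-1/10035900) = 13993/1433700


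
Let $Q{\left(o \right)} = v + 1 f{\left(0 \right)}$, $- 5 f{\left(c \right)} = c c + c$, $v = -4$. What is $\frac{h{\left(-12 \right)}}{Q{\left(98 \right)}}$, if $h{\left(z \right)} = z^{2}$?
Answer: $-36$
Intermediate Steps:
$f{\left(c \right)} = - \frac{c}{5} - \frac{c^{2}}{5}$ ($f{\left(c \right)} = - \frac{c c + c}{5} = - \frac{c^{2} + c}{5} = - \frac{c + c^{2}}{5} = - \frac{c}{5} - \frac{c^{2}}{5}$)
$Q{\left(o \right)} = -4$ ($Q{\left(o \right)} = -4 + 1 \left(\left(- \frac{1}{5}\right) 0 \left(1 + 0\right)\right) = -4 + 1 \left(\left(- \frac{1}{5}\right) 0 \cdot 1\right) = -4 + 1 \cdot 0 = -4 + 0 = -4$)
$\frac{h{\left(-12 \right)}}{Q{\left(98 \right)}} = \frac{\left(-12\right)^{2}}{-4} = 144 \left(- \frac{1}{4}\right) = -36$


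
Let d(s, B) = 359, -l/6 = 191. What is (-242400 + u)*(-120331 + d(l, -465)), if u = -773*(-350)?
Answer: -3377211800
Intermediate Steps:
l = -1146 (l = -6*191 = -1146)
u = 270550
(-242400 + u)*(-120331 + d(l, -465)) = (-242400 + 270550)*(-120331 + 359) = 28150*(-119972) = -3377211800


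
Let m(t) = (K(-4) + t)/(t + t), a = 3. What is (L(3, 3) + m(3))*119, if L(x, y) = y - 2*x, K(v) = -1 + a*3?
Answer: -833/6 ≈ -138.83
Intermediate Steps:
K(v) = 8 (K(v) = -1 + 3*3 = -1 + 9 = 8)
m(t) = (8 + t)/(2*t) (m(t) = (8 + t)/(t + t) = (8 + t)/((2*t)) = (8 + t)*(1/(2*t)) = (8 + t)/(2*t))
(L(3, 3) + m(3))*119 = ((3 - 2*3) + (1/2)*(8 + 3)/3)*119 = ((3 - 6) + (1/2)*(1/3)*11)*119 = (-3 + 11/6)*119 = -7/6*119 = -833/6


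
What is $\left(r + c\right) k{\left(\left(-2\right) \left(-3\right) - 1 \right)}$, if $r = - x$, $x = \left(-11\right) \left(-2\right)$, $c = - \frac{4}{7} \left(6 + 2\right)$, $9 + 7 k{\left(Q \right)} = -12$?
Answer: $\frac{558}{7} \approx 79.714$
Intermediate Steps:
$k{\left(Q \right)} = -3$ ($k{\left(Q \right)} = - \frac{9}{7} + \frac{1}{7} \left(-12\right) = - \frac{9}{7} - \frac{12}{7} = -3$)
$c = - \frac{32}{7}$ ($c = \left(-4\right) \frac{1}{7} \cdot 8 = \left(- \frac{4}{7}\right) 8 = - \frac{32}{7} \approx -4.5714$)
$x = 22$
$r = -22$ ($r = \left(-1\right) 22 = -22$)
$\left(r + c\right) k{\left(\left(-2\right) \left(-3\right) - 1 \right)} = \left(-22 - \frac{32}{7}\right) \left(-3\right) = \left(- \frac{186}{7}\right) \left(-3\right) = \frac{558}{7}$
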